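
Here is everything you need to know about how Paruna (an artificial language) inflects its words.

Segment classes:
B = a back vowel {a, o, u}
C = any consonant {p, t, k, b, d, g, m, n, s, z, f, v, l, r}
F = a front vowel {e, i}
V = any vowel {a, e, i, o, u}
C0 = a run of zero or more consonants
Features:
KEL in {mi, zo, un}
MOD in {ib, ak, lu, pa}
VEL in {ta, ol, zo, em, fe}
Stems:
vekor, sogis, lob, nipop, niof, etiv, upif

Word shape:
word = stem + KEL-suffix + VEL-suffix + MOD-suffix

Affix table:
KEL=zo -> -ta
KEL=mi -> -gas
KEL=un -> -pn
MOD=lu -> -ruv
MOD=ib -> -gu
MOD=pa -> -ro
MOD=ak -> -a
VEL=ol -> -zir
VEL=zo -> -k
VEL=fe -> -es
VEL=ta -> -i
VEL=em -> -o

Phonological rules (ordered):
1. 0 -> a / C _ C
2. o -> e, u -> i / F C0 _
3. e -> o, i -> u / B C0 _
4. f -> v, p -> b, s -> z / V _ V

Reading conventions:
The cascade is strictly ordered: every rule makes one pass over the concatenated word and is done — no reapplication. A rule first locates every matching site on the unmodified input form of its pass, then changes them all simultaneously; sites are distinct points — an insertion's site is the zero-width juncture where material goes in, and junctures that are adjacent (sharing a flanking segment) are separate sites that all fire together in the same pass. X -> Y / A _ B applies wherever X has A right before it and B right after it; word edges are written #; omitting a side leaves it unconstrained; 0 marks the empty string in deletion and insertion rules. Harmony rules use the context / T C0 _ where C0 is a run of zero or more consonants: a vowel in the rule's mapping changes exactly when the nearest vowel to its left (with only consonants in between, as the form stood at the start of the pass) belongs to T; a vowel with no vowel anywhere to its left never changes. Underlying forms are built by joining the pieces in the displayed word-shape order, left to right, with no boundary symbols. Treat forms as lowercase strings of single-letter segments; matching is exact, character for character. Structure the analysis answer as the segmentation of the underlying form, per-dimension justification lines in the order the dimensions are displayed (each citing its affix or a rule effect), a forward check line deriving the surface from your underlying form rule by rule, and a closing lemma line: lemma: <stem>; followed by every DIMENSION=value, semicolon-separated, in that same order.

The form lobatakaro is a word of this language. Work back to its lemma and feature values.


underlying: lob-ta-k-ro
KEL=zo - signalled by the affix -ta
MOD=pa - signalled by the affix -ro
VEL=zo - signalled by the affix -k
check: lobtakro -> lobatakaro -> lobatakaro -> lobatakaro -> lobatakaro
lemma: lob; KEL=zo; MOD=pa; VEL=zo


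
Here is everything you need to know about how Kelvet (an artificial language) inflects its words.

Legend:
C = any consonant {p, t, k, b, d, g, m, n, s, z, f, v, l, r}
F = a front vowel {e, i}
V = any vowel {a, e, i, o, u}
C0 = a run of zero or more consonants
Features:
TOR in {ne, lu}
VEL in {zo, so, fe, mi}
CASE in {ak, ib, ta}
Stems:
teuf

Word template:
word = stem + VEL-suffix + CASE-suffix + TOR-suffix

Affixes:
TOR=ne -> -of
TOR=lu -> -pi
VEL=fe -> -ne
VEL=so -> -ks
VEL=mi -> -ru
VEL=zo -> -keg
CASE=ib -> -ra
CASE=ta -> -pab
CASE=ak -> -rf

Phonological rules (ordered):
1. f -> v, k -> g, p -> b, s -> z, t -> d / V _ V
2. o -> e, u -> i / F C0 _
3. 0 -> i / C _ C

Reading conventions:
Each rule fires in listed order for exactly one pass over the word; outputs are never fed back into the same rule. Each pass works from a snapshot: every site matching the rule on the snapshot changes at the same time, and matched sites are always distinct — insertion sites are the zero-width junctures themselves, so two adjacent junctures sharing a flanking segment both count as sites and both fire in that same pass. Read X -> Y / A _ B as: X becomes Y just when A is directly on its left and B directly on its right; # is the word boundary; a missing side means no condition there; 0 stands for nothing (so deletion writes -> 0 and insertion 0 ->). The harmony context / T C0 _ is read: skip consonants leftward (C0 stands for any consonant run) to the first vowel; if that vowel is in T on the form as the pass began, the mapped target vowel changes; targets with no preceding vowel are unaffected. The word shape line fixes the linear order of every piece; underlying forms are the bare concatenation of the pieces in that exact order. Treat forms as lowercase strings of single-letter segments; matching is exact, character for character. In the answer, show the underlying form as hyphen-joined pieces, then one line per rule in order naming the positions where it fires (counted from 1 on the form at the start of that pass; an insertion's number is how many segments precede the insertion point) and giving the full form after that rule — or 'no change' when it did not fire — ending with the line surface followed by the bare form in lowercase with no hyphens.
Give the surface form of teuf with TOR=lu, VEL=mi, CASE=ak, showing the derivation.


underlying: teuf-ru-rf-pi
1. f -> v, k -> g, p -> b, s -> z, t -> d / V _ V: no change
2. o -> e, u -> i / F C0 _: fires at position(s) 3: teifrurfpi
3. 0 -> i / C _ C: inserts after position(s) 4, 7, 8: teifirurifipi
surface: teifirurifipi


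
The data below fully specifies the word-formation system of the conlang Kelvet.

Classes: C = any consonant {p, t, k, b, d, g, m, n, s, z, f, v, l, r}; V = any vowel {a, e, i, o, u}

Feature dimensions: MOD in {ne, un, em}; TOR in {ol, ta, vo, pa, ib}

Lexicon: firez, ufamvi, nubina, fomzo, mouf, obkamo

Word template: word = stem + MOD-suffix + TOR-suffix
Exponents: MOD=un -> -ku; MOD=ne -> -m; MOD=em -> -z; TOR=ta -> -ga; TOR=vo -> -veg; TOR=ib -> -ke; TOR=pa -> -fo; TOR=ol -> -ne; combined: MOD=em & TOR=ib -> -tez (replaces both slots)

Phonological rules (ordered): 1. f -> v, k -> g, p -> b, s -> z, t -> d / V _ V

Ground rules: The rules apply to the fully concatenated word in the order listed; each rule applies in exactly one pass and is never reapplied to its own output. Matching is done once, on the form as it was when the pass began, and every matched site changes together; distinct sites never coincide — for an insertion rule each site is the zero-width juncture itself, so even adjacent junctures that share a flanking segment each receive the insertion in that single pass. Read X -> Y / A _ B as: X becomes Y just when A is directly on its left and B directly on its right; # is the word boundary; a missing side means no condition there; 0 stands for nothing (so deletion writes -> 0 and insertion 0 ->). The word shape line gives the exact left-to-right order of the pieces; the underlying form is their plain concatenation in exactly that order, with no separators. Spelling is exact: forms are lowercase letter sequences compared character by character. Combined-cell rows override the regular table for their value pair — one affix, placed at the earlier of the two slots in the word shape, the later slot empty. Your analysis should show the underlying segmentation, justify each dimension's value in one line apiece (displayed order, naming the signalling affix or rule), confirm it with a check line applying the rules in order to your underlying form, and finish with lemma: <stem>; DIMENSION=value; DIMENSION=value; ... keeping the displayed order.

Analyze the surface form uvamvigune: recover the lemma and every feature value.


underlying: ufamvi-ku-ne
MOD=un - signalled by the affix -ku
TOR=ol - signalled by the affix -ne
check: ufamvikune -> uvamvigune
lemma: ufamvi; MOD=un; TOR=ol


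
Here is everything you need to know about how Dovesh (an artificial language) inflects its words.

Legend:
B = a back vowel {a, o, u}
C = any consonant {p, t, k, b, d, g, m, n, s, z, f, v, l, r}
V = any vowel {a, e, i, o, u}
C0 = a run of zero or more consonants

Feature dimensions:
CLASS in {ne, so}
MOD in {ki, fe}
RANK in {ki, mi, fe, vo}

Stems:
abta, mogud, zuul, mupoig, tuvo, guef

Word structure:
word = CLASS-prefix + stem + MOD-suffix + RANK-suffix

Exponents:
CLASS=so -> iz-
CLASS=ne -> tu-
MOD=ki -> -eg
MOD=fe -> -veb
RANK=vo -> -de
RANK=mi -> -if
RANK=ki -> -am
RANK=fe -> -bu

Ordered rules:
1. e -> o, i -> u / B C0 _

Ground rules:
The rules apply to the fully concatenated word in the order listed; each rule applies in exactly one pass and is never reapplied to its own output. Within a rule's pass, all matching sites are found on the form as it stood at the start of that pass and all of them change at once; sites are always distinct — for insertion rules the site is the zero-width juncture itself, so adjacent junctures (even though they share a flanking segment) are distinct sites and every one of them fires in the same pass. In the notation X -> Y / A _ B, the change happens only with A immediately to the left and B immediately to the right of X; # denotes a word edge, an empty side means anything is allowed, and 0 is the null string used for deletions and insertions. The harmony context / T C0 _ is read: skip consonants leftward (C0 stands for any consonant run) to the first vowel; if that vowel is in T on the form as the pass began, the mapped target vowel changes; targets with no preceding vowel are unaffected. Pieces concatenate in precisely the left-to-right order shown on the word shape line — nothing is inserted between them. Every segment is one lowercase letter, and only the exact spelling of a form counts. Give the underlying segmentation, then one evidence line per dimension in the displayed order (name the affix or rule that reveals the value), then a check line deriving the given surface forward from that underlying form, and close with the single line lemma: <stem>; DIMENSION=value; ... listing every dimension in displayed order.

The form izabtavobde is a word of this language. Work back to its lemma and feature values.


underlying: iz-abta-veb-de
CLASS=so - signalled by the affix iz-
MOD=fe - signalled by the affix -veb
RANK=vo - signalled by the affix -de
check: izabtavebde -> izabtavobde
lemma: abta; CLASS=so; MOD=fe; RANK=vo


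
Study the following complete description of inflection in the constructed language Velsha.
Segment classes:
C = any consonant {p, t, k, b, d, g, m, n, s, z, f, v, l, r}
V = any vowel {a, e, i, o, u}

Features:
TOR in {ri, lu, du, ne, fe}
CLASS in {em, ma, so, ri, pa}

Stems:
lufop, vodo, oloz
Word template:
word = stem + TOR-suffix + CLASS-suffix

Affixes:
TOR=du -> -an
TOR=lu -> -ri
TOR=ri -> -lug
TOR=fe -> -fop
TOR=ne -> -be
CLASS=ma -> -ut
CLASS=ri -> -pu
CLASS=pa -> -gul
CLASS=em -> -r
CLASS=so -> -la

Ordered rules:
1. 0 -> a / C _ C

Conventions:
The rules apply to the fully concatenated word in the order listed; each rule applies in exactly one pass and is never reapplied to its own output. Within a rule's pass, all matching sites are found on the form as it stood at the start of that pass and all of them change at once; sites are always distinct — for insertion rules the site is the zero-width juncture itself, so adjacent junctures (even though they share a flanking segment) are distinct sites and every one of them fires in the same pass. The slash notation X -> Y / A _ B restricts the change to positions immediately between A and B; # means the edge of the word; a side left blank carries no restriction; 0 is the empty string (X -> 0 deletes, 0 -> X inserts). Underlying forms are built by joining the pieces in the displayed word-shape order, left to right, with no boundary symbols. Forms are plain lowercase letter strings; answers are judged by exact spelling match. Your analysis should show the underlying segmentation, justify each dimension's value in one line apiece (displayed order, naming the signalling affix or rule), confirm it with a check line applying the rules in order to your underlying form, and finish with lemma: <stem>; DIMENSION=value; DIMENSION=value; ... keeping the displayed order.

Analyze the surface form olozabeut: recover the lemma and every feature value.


underlying: oloz-be-ut
TOR=ne - signalled by the affix -be
CLASS=ma - signalled by the affix -ut
check: olozbeut -> olozabeut
lemma: oloz; TOR=ne; CLASS=ma


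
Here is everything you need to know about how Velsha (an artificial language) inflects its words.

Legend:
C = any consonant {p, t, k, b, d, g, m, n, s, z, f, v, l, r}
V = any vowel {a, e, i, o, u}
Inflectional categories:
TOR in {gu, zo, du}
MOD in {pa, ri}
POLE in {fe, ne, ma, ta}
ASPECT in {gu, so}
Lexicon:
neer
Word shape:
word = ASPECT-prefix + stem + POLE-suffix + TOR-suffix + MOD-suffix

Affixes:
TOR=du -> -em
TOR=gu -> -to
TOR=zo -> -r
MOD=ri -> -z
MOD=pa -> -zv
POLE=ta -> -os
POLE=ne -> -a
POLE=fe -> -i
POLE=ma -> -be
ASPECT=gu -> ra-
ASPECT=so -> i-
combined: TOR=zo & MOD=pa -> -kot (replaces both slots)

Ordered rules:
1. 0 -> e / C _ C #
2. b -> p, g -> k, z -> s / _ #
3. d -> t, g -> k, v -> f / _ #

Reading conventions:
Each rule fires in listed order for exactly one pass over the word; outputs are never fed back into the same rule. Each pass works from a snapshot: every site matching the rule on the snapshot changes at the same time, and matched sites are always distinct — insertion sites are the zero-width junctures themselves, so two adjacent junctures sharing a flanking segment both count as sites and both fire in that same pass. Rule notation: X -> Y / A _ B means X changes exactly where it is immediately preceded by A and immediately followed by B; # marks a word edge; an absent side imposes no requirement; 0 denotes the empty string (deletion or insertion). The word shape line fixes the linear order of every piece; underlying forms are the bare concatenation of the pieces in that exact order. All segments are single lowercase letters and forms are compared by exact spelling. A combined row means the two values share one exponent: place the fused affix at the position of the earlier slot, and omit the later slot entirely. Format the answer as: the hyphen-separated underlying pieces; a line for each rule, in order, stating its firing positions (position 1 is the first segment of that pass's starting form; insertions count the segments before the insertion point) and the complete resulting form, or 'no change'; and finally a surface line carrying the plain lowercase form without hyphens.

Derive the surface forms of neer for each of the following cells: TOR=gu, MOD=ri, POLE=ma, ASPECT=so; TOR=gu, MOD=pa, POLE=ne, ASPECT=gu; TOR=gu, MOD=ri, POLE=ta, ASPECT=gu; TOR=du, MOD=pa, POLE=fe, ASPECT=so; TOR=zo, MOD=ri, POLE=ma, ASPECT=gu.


cell TOR=gu, MOD=ri, POLE=ma, ASPECT=so:
underlying: i-neer-be-to-z
1. 0 -> e / C _ C #: no change
2. b -> p, g -> k, z -> s / _ #: fires at position(s) 10: ineerbetos
3. d -> t, g -> k, v -> f / _ #: no change
surface: ineerbetos

cell TOR=gu, MOD=pa, POLE=ne, ASPECT=gu:
underlying: ra-neer-a-to-zv
1. 0 -> e / C _ C #: inserts after position(s) 10: raneeratozev
2. b -> p, g -> k, z -> s / _ #: no change
3. d -> t, g -> k, v -> f / _ #: fires at position(s) 12: raneeratozef
surface: raneeratozef

cell TOR=gu, MOD=ri, POLE=ta, ASPECT=gu:
underlying: ra-neer-os-to-z
1. 0 -> e / C _ C #: no change
2. b -> p, g -> k, z -> s / _ #: fires at position(s) 11: raneerostos
3. d -> t, g -> k, v -> f / _ #: no change
surface: raneerostos

cell TOR=du, MOD=pa, POLE=fe, ASPECT=so:
underlying: i-neer-i-em-zv
1. 0 -> e / C _ C #: inserts after position(s) 9: ineeriemzev
2. b -> p, g -> k, z -> s / _ #: no change
3. d -> t, g -> k, v -> f / _ #: fires at position(s) 11: ineeriemzef
surface: ineeriemzef

cell TOR=zo, MOD=ri, POLE=ma, ASPECT=gu:
underlying: ra-neer-be-r-z
1. 0 -> e / C _ C #: inserts after position(s) 9: raneerberez
2. b -> p, g -> k, z -> s / _ #: fires at position(s) 11: raneerberes
3. d -> t, g -> k, v -> f / _ #: no change
surface: raneerberes


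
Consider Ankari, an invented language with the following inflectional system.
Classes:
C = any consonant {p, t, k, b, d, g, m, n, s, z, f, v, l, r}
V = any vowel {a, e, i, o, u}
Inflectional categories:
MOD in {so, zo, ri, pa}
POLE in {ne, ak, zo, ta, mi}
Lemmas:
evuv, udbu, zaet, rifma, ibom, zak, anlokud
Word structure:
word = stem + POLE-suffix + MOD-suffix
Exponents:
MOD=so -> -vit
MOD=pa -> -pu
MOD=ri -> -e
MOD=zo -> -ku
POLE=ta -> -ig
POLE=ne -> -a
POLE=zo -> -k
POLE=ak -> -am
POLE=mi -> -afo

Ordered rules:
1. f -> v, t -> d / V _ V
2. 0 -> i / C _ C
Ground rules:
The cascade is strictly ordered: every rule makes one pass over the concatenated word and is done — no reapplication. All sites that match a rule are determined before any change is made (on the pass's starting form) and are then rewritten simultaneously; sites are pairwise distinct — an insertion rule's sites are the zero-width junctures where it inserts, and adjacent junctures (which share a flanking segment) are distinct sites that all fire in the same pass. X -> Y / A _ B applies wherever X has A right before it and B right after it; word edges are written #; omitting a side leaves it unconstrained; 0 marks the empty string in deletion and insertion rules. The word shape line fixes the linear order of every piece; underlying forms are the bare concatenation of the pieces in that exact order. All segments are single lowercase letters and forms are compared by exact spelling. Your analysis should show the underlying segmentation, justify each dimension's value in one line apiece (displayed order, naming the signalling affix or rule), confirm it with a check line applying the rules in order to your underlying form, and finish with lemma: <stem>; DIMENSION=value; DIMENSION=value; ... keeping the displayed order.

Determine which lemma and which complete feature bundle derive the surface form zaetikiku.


underlying: zaet-k-ku
MOD=zo - signalled by the affix -ku
POLE=zo - signalled by the affix -k
check: zaetkku -> zaetkku -> zaetikiku
lemma: zaet; MOD=zo; POLE=zo


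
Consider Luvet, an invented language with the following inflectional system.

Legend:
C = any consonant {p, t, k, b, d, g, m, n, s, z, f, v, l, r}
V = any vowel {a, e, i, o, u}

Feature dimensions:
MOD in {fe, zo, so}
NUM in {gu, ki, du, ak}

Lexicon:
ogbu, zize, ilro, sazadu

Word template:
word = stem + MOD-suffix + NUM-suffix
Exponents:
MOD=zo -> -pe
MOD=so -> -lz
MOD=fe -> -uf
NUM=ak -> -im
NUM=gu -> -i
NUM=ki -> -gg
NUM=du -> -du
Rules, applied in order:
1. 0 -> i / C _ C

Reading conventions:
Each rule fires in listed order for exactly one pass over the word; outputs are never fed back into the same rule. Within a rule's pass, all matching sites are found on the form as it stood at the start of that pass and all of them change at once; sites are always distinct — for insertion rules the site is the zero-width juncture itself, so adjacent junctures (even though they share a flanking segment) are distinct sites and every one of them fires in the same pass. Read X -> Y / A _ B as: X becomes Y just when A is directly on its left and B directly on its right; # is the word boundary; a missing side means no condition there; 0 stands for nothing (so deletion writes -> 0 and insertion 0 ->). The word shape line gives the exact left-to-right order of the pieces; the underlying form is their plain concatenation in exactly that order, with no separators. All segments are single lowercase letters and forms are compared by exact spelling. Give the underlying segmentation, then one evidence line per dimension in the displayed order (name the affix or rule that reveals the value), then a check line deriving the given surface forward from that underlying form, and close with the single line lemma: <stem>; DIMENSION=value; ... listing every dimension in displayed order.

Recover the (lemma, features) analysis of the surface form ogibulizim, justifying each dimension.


underlying: ogbu-lz-im
MOD=so - signalled by the affix -lz
NUM=ak - signalled by the affix -im
check: ogbulzim -> ogibulizim
lemma: ogbu; MOD=so; NUM=ak


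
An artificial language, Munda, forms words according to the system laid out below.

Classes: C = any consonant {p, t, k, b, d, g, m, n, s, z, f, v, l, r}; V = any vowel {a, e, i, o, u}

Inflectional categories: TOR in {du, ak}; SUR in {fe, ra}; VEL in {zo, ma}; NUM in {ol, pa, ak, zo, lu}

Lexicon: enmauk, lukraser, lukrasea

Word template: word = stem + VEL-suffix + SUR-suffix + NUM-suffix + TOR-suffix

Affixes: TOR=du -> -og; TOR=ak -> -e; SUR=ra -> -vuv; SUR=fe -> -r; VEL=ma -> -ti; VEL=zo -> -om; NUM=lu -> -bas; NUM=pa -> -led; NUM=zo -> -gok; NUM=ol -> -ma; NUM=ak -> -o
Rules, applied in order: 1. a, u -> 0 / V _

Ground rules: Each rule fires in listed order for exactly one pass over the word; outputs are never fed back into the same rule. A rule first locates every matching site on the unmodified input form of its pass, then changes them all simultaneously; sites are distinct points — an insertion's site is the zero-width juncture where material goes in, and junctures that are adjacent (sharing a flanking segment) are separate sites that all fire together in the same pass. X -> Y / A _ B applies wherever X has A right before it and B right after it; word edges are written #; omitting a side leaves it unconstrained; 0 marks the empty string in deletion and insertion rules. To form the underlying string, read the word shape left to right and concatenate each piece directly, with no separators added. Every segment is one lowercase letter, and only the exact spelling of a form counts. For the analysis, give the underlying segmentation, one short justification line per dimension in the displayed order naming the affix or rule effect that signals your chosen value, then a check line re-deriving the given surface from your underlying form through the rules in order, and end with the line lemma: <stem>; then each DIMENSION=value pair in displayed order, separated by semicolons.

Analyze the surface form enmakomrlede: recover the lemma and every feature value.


underlying: enmauk-om-r-led-e
TOR=ak - signalled by the affix -e
SUR=fe - signalled by the affix -r
VEL=zo - signalled by the affix -om
NUM=pa - signalled by the affix -led
check: enmaukomrlede -> enmakomrlede
lemma: enmauk; TOR=ak; SUR=fe; VEL=zo; NUM=pa


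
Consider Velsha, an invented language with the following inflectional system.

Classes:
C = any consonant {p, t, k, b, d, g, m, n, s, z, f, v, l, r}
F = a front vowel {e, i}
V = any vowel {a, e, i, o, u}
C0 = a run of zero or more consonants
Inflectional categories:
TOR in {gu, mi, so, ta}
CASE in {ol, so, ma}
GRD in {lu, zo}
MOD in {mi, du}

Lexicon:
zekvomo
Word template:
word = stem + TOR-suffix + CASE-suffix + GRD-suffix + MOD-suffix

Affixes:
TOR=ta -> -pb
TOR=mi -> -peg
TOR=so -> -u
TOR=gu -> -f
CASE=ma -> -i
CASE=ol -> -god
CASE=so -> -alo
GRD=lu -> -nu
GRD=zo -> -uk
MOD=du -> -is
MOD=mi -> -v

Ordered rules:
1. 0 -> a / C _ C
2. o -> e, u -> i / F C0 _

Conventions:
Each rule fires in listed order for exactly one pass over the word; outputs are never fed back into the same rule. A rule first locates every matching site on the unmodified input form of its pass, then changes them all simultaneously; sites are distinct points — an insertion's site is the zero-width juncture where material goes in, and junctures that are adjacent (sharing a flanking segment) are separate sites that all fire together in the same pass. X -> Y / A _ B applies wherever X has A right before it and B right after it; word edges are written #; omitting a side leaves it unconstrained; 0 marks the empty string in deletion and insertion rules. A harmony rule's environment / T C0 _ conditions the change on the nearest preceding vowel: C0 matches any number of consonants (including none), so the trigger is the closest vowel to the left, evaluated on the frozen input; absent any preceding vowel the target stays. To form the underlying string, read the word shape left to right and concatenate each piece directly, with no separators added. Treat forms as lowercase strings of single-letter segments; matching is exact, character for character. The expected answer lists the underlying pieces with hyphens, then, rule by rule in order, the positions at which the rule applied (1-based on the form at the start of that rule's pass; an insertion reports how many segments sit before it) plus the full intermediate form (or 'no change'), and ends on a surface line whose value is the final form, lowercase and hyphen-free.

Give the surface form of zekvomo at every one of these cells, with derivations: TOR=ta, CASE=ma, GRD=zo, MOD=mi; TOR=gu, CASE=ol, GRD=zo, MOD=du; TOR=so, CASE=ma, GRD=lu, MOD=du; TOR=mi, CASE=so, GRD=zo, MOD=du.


cell TOR=ta, CASE=ma, GRD=zo, MOD=mi:
underlying: zekvomo-pb-i-uk-v
1. 0 -> a / C _ C: inserts after position(s) 3, 8, 12: zekavomopabiukav
2. o -> e, u -> i / F C0 _: fires at position(s) 13: zekavomopabiikav
surface: zekavomopabiikav

cell TOR=gu, CASE=ol, GRD=zo, MOD=du:
underlying: zekvomo-f-god-uk-is
1. 0 -> a / C _ C: inserts after position(s) 3, 8: zekavomofagodukis
2. o -> e, u -> i / F C0 _: no change
surface: zekavomofagodukis

cell TOR=so, CASE=ma, GRD=lu, MOD=du:
underlying: zekvomo-u-i-nu-is
1. 0 -> a / C _ C: inserts after position(s) 3: zekavomouinuis
2. o -> e, u -> i / F C0 _: fires at position(s) 12: zekavomouiniis
surface: zekavomouiniis

cell TOR=mi, CASE=so, GRD=zo, MOD=du:
underlying: zekvomo-peg-alo-uk-is
1. 0 -> a / C _ C: inserts after position(s) 3: zekavomopegaloukis
2. o -> e, u -> i / F C0 _: no change
surface: zekavomopegaloukis


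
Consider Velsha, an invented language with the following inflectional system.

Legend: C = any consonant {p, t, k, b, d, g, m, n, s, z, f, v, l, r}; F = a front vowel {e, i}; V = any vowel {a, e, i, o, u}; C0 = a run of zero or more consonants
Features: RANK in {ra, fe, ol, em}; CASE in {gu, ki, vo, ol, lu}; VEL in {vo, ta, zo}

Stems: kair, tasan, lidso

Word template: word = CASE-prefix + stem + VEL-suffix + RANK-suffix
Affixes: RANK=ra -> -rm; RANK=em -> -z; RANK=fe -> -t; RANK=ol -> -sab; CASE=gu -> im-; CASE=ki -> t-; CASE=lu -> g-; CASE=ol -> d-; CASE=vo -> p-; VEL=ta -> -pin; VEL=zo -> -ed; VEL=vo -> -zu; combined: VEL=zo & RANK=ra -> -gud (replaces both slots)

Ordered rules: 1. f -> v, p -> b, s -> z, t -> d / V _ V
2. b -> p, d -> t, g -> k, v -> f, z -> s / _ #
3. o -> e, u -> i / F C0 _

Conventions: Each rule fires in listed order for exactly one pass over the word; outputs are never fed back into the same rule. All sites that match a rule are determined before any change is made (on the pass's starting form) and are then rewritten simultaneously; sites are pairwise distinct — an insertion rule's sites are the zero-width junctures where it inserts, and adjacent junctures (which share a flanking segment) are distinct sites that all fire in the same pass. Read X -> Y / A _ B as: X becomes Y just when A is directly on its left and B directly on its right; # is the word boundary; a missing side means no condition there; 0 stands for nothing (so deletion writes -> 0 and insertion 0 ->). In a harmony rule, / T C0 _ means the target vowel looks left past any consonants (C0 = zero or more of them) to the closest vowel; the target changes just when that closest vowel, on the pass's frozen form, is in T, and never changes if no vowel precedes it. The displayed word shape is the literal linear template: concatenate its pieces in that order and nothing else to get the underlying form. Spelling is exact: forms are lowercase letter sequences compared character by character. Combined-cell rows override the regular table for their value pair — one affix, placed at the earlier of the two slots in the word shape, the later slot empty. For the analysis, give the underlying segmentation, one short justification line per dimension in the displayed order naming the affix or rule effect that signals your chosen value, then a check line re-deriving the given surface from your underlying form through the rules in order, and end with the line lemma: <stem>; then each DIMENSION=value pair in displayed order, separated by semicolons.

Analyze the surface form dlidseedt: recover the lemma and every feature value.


underlying: d-lidso-ed-t
RANK=fe - signalled by the affix -t
CASE=ol - signalled by the affix d-
VEL=zo - signalled by the affix -ed
check: dlidsoedt -> dlidsoedt -> dlidsoedt -> dlidseedt
lemma: lidso; RANK=fe; CASE=ol; VEL=zo


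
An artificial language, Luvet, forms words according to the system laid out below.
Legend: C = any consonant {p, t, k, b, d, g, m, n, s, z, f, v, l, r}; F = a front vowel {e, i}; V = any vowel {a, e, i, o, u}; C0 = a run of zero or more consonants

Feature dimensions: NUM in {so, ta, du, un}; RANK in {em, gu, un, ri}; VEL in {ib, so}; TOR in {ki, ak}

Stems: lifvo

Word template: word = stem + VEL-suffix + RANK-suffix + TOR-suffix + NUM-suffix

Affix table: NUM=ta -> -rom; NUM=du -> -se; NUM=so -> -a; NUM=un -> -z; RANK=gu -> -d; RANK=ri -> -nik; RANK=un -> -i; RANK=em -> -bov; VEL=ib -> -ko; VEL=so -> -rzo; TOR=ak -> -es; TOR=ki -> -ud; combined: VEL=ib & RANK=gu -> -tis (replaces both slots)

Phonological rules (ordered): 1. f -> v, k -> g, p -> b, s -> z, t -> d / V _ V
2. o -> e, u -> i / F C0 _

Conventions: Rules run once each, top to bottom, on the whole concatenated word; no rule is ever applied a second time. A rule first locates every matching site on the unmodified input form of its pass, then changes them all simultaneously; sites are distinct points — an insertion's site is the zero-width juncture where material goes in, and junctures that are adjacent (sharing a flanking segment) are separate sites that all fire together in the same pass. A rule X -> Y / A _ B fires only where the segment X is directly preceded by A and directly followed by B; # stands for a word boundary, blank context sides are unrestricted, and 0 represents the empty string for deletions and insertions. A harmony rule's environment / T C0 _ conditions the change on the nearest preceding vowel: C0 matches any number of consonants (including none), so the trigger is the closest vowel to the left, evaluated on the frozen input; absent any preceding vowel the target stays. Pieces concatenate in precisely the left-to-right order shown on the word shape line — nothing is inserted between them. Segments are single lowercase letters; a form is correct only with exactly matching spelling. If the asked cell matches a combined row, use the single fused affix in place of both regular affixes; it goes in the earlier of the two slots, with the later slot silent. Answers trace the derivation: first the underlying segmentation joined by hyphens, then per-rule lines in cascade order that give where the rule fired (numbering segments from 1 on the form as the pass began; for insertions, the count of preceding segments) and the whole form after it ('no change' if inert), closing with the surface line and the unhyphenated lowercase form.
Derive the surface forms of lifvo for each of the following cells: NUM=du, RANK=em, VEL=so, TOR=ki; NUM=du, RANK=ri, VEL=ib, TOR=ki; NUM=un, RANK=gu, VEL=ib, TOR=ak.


cell NUM=du, RANK=em, VEL=so, TOR=ki:
underlying: lifvo-rzo-bov-ud-se
1. f -> v, k -> g, p -> b, s -> z, t -> d / V _ V: no change
2. o -> e, u -> i / F C0 _: fires at position(s) 5: lifverzobovudse
surface: lifverzobovudse

cell NUM=du, RANK=ri, VEL=ib, TOR=ki:
underlying: lifvo-ko-nik-ud-se
1. f -> v, k -> g, p -> b, s -> z, t -> d / V _ V: fires at position(s) 6, 10: lifvogonigudse
2. o -> e, u -> i / F C0 _: fires at position(s) 5, 11: lifvegonigidse
surface: lifvegonigidse

cell NUM=un, RANK=gu, VEL=ib, TOR=ak:
underlying: lifvo-tis-es-z
1. f -> v, k -> g, p -> b, s -> z, t -> d / V _ V: fires at position(s) 6, 8: lifvodizesz
2. o -> e, u -> i / F C0 _: fires at position(s) 5: lifvedizesz
surface: lifvedizesz


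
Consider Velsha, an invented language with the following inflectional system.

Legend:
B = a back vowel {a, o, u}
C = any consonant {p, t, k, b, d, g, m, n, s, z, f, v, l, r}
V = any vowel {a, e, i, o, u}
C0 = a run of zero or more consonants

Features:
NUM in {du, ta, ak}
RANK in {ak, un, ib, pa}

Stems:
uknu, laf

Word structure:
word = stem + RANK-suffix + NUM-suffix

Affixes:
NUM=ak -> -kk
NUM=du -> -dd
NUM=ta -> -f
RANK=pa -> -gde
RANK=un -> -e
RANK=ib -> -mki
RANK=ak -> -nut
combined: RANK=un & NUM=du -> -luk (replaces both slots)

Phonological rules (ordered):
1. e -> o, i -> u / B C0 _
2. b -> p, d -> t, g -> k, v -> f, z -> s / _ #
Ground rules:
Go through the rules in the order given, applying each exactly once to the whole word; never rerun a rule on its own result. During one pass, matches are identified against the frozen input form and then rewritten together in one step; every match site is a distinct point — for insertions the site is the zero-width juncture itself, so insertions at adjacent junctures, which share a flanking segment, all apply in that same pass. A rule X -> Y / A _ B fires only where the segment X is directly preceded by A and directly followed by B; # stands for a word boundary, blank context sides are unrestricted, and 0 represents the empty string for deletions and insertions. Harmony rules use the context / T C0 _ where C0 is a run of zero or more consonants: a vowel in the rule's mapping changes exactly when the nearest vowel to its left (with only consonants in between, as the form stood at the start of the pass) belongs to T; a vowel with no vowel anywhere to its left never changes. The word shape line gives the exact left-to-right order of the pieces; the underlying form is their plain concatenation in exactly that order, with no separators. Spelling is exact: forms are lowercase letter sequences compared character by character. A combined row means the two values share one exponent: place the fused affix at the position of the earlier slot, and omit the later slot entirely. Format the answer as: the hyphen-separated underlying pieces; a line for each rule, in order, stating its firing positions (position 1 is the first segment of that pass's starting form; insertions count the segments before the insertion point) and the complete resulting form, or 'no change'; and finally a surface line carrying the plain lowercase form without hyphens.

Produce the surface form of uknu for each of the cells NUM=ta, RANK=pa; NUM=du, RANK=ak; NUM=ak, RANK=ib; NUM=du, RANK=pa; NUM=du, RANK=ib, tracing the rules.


cell NUM=ta, RANK=pa:
underlying: uknu-gde-f
1. e -> o, i -> u / B C0 _: fires at position(s) 7: uknugdof
2. b -> p, d -> t, g -> k, v -> f, z -> s / _ #: no change
surface: uknugdof

cell NUM=du, RANK=ak:
underlying: uknu-nut-dd
1. e -> o, i -> u / B C0 _: no change
2. b -> p, d -> t, g -> k, v -> f, z -> s / _ #: fires at position(s) 9: uknunutdt
surface: uknunutdt

cell NUM=ak, RANK=ib:
underlying: uknu-mki-kk
1. e -> o, i -> u / B C0 _: fires at position(s) 7: uknumkukk
2. b -> p, d -> t, g -> k, v -> f, z -> s / _ #: no change
surface: uknumkukk

cell NUM=du, RANK=pa:
underlying: uknu-gde-dd
1. e -> o, i -> u / B C0 _: fires at position(s) 7: uknugdodd
2. b -> p, d -> t, g -> k, v -> f, z -> s / _ #: fires at position(s) 9: uknugdodt
surface: uknugdodt

cell NUM=du, RANK=ib:
underlying: uknu-mki-dd
1. e -> o, i -> u / B C0 _: fires at position(s) 7: uknumkudd
2. b -> p, d -> t, g -> k, v -> f, z -> s / _ #: fires at position(s) 9: uknumkudt
surface: uknumkudt


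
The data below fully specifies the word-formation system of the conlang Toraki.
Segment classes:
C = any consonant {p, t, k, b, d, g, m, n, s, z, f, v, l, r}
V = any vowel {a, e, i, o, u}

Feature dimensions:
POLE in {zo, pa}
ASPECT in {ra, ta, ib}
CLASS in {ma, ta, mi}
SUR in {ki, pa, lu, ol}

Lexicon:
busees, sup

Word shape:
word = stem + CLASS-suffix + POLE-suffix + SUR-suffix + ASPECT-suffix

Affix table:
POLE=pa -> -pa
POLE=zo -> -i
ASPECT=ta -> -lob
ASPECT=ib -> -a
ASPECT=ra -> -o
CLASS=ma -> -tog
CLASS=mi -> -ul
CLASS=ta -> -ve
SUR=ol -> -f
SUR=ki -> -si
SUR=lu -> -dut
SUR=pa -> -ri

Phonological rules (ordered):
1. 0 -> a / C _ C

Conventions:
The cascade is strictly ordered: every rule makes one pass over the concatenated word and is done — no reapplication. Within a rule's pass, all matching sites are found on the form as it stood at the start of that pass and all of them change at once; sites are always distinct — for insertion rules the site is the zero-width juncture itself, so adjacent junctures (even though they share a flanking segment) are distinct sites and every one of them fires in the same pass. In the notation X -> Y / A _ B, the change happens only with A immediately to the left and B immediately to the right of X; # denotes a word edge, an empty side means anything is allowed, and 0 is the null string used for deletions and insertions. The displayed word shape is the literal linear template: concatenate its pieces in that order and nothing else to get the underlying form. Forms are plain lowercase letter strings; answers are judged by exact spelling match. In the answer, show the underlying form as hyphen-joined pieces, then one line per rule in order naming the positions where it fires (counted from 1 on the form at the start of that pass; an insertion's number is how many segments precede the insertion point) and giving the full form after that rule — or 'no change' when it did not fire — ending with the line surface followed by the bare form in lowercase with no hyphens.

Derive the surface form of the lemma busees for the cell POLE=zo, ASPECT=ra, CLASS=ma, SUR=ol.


underlying: busees-tog-i-f-o
1. 0 -> a / C _ C: inserts after position(s) 6: buseesatogifo
surface: buseesatogifo


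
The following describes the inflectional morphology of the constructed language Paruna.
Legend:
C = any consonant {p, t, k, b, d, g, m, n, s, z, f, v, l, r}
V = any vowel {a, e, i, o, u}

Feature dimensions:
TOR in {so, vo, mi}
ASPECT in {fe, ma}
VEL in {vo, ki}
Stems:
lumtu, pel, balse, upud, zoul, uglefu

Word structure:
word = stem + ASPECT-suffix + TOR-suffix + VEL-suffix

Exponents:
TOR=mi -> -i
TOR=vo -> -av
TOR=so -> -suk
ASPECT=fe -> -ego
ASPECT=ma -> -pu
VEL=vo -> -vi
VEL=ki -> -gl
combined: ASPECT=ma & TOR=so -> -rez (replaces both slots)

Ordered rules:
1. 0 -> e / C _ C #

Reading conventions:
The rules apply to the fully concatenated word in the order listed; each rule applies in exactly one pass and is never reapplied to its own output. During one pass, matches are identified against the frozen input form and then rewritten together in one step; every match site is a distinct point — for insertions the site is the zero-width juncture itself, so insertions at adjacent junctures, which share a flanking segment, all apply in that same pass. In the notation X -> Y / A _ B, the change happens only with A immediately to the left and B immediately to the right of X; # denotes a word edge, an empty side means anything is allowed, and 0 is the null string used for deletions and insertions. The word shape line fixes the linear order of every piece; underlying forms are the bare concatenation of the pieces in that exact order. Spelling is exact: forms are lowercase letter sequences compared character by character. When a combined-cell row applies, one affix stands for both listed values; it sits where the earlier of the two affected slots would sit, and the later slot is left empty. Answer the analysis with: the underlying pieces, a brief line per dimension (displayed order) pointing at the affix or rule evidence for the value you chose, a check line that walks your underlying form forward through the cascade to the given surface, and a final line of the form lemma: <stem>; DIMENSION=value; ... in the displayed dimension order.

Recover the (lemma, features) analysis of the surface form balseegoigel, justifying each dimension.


underlying: balse-ego-i-gl
TOR=mi - signalled by the affix -i
ASPECT=fe - signalled by the affix -ego
VEL=ki - signalled by the affix -gl
check: balseegoigl -> balseegoigel
lemma: balse; TOR=mi; ASPECT=fe; VEL=ki


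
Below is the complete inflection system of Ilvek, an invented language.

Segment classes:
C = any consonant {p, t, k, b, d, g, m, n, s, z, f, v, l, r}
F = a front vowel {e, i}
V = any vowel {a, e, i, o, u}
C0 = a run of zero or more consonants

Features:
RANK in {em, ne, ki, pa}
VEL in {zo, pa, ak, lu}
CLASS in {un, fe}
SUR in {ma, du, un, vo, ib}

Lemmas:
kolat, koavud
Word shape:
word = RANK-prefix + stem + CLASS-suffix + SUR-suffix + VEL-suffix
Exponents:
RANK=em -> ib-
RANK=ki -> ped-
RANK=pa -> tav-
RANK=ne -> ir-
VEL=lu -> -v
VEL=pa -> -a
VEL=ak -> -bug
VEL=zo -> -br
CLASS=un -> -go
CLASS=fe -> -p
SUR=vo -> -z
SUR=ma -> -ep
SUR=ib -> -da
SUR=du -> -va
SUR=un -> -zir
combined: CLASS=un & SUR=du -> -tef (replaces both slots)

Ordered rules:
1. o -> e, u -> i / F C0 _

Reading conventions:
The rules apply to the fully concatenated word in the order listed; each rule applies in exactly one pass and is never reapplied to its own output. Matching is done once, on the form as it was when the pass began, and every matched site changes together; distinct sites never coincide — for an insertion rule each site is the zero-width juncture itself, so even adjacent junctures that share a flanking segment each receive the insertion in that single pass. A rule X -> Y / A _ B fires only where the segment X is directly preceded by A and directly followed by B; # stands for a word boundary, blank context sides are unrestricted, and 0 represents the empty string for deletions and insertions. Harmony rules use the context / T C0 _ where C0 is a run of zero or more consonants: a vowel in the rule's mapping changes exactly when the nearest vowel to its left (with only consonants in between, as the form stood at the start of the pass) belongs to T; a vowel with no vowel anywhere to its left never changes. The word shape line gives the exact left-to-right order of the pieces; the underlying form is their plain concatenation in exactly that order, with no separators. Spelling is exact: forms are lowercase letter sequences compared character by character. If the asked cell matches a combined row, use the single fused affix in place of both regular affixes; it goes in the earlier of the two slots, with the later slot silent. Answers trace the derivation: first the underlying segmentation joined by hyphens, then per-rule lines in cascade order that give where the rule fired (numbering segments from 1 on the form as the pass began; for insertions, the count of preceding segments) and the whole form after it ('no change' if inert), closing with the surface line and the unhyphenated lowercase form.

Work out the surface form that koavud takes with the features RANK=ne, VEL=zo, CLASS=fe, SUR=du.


underlying: ir-koavud-p-va-br
1. o -> e, u -> i / F C0 _: fires at position(s) 4: irkeavudpvabr
surface: irkeavudpvabr
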